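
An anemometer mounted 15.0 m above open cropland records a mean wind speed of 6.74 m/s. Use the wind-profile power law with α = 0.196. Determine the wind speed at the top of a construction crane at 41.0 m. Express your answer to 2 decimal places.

8.21 m/s

Power-law profile: V₂ = V₁ · (z₂/z₁)^α
V₂ = 6.74 × (41.0/15.0)^0.196 = 6.74 × (2.7333)^0.196
    = 6.74 × 1.2178 = 8.2083 m/s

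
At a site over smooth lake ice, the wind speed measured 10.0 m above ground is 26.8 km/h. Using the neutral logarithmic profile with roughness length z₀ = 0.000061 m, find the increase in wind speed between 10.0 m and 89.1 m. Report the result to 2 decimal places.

Log law: V₂ = V₁ · ln(z₂/z₀)/ln(z₁/z₀) = 26.8 × 14.1944/12.0072 = 31.6818 km/h
ΔV = 31.6818 − 26.8 = 4.8818 km/h

4.88 km/h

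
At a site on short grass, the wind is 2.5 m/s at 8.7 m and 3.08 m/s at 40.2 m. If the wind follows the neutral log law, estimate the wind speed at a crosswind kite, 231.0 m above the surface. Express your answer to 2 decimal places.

Log law: V ∝ ln(z/z₀). From the pair, with r = V₁/V₂ = 0.81169,
ln z₀ = (ln z₁ − r·ln z₂)/(1 − r) = (2.1633 − 0.81169×3.6939)/0.18831 = -4.4338 → z₀ = 0.01187 m
V₃ = V₁ · ln(z₃/z₀)/ln(z₁/z₀) = 2.5 × 9.8763/6.5972 = 3.7426 m/s

3.74 m/s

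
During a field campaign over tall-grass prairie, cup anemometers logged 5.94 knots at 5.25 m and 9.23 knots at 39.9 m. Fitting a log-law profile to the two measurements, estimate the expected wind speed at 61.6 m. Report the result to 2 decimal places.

9.93 knots

Log law: V ∝ ln(z/z₀). From the pair, with r = V₁/V₂ = 0.64355,
ln z₀ = (ln z₁ − r·ln z₂)/(1 − r) = (1.6582 − 0.64355×3.6864)/0.35645 = -2.0035 → z₀ = 0.1349 m
V₃ = V₁ · ln(z₃/z₀)/ln(z₁/z₀) = 5.94 × 6.1242/3.6618 = 9.9345 knots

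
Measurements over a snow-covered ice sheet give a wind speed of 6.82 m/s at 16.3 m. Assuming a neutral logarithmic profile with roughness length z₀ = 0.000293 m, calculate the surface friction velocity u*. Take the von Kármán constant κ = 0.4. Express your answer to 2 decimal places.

u* ≈ 0.25 m/s

Log law: V(z) = (u*/κ) · ln(z/z₀) ⇒ u* = κ · V / ln(z/z₀)
u* = 0.4 × 6.82 / ln(16.3/0.000293) = 0.4 × 6.82 / 10.9265
   = 2.7280 / 10.9265 = 0.2497 m/s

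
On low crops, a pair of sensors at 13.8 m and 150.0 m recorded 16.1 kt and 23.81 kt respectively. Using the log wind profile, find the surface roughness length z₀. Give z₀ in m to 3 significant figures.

z₀ ≈ 0.0946 m

Log law: V(z) ∝ ln(z/z₀). With r = V₁/V₂ = 16.1/23.81 = 0.67619,
r · ln(z₂/z₀) = ln(z₁/z₀) ⇒ ln z₀ = (ln z₁ − r·ln z₂)/(1 − r)
ln z₀ = (2.62467 − 0.67619×5.01064) / 0.32381 = -2.3577
z₀ = exp(-2.3577) = 0.09464 m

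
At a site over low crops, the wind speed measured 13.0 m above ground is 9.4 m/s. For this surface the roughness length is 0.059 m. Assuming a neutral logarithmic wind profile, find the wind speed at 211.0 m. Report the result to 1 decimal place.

Log law: V(z) ∝ ln(z/z₀), so V₂/V₁ = ln(z₂/z₀) / ln(z₁/z₀).
ln(211.0/0.059) = 8.1821, ln(13.0/0.059) = 5.3952
V₂ = 9.4 × 8.1821/5.3952 = 9.4 × 1.5166 = 14.2556 m/s

14.3 m/s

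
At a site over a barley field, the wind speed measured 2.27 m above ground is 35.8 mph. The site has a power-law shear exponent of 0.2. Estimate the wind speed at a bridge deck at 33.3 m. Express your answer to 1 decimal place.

61.3 mph

Power-law profile: V₂ = V₁ · (z₂/z₁)^α
V₂ = 35.8 × (33.3/2.27)^0.2 = 35.8 × (14.6696)^0.2
    = 35.8 × 1.7111 = 61.2585 mph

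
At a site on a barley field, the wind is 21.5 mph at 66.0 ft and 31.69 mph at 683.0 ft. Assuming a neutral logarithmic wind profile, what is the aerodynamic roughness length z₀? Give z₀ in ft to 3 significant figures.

Log law: V(z) ∝ ln(z/z₀). With r = V₁/V₂ = 21.5/31.69 = 0.67845,
r · ln(z₂/z₀) = ln(z₁/z₀) ⇒ ln z₀ = (ln z₁ − r·ln z₂)/(1 − r)
ln z₀ = (4.18965 − 0.67845×6.52649) / 0.32155 = -0.7409
z₀ = exp(-0.7409) = 0.4767 ft

z₀ ≈ 0.477 ft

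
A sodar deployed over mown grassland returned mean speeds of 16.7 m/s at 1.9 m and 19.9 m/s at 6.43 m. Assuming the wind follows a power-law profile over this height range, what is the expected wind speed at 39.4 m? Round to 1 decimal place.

First find α: α = ln(V₂/V₁)/ln(z₂/z₁) = ln(19.9/16.7)/ln(6.43/1.9) = 0.17531/1.21912 = 0.1438
Extrapolate from 6.43 m to 39.4 m: V₃ = 19.9 × (39.4/6.43)^0.1438 = 19.9 × 1.2978 = 25.8265 m/s

25.8 m/s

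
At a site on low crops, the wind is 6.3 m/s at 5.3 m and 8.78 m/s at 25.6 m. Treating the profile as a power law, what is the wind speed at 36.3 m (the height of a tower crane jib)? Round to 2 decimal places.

First find α: α = ln(V₂/V₁)/ln(z₂/z₁) = ln(8.78/6.3)/ln(25.6/5.3) = 0.33193/1.57489 = 0.2108
Extrapolate from 25.6 m to 36.3 m: V₃ = 8.78 × (36.3/25.6)^0.2108 = 8.78 × 1.0764 = 9.4506 m/s

9.45 m/s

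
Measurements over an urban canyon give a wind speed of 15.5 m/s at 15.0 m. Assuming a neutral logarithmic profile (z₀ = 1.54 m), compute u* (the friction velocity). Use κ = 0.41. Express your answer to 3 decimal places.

u* ≈ 2.792 m/s

Log law: V(z) = (u*/κ) · ln(z/z₀) ⇒ u* = κ · V / ln(z/z₀)
u* = 0.41 × 15.5 / ln(15.0/1.54) = 0.41 × 15.5 / 2.2763
   = 6.3550 / 2.2763 = 2.7919 m/s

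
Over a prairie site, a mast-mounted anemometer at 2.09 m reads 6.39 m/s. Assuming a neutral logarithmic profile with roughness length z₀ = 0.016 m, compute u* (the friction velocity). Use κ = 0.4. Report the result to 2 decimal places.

Log law: V(z) = (u*/κ) · ln(z/z₀) ⇒ u* = κ · V / ln(z/z₀)
u* = 0.4 × 6.39 / ln(2.09/0.016) = 0.4 × 6.39 / 4.8723
   = 2.5560 / 4.8723 = 0.5246 m/s

u* ≈ 0.52 m/s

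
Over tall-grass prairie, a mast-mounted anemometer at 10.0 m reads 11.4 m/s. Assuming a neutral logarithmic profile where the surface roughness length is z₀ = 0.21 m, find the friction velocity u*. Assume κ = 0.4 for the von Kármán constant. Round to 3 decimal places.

u* ≈ 1.180 m/s

Log law: V(z) = (u*/κ) · ln(z/z₀) ⇒ u* = κ · V / ln(z/z₀)
u* = 0.4 × 11.4 / ln(10.0/0.21) = 0.4 × 11.4 / 3.8632
   = 4.5600 / 3.8632 = 1.1804 m/s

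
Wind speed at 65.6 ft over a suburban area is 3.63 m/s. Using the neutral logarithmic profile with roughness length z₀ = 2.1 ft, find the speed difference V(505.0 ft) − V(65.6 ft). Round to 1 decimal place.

Log law: V₂ = V₁ · ln(z₂/z₀)/ln(z₁/z₀) = 3.63 × 5.4826/3.4416 = 5.7827 m/s
ΔV = 5.7827 − 3.63 = 2.1527 m/s

2.2 m/s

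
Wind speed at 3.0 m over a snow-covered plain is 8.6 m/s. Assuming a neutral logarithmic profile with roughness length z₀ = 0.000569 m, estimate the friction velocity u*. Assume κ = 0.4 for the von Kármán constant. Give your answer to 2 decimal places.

u* ≈ 0.40 m/s

Log law: V(z) = (u*/κ) · ln(z/z₀) ⇒ u* = κ · V / ln(z/z₀)
u* = 0.4 × 8.6 / ln(3.0/0.000569) = 0.4 × 8.6 / 8.5702
   = 3.4400 / 8.5702 = 0.4014 m/s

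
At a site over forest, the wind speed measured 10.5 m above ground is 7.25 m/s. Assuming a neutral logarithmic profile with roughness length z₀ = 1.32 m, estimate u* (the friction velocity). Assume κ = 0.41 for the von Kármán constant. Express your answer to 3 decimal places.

u* ≈ 1.433 m/s

Log law: V(z) = (u*/κ) · ln(z/z₀) ⇒ u* = κ · V / ln(z/z₀)
u* = 0.41 × 7.25 / ln(10.5/1.32) = 0.41 × 7.25 / 2.0737
   = 2.9725 / 2.0737 = 1.4334 m/s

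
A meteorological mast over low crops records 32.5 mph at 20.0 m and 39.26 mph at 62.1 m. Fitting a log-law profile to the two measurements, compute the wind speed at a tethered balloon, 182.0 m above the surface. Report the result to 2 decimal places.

Log law: V ∝ ln(z/z₀). From the pair, with r = V₁/V₂ = 0.82781,
ln z₀ = (ln z₁ − r·ln z₂)/(1 − r) = (2.9957 − 0.82781×4.1287)/0.17219 = -2.4514 → z₀ = 0.08617 m
V₃ = V₁ · ln(z₃/z₀)/ln(z₁/z₀) = 32.5 × 7.6555/5.4472 = 45.6754 mph

45.68 mph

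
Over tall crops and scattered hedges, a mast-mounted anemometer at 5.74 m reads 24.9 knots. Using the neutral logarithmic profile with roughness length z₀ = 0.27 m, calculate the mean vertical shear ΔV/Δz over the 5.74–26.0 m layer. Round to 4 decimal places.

Log law: V₂ = V₁ · ln(z₂/z₀)/ln(z₁/z₀) = 24.9 × 4.5674/3.0568 = 37.2053 knots
ΔV/Δz = (37.2053 − 24.9)/(26.0 − 5.74) = 12.3053/20.2600 = 0.60737 knots/m

0.6074 knots/m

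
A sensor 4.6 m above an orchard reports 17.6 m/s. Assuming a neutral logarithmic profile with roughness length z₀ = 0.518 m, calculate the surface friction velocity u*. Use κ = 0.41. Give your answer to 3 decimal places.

u* ≈ 3.304 m/s

Log law: V(z) = (u*/κ) · ln(z/z₀) ⇒ u* = κ · V / ln(z/z₀)
u* = 0.41 × 17.6 / ln(4.6/0.518) = 0.41 × 17.6 / 2.1838
   = 7.2160 / 2.1838 = 3.3043 m/s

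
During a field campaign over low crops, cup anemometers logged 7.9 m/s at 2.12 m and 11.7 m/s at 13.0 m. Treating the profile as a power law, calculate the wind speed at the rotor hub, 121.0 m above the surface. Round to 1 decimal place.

19.0 m/s

First find α: α = ln(V₂/V₁)/ln(z₂/z₁) = ln(11.7/7.9)/ln(13.0/2.12) = 0.39273/1.81353 = 0.2166
Extrapolate from 13.0 m to 121.0 m: V₃ = 11.7 × (121.0/13.0)^0.2166 = 11.7 × 1.6211 = 18.9667 m/s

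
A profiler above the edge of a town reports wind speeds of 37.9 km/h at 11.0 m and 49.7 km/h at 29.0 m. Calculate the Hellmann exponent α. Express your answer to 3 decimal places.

α ≈ 0.280

Power law: V₂/V₁ = (z₂/z₁)^α ⇒ α = ln(V₂/V₁) / ln(z₂/z₁)
α = ln(49.7/37.9) / ln(29.0/11.0) = ln(1.3113) / ln(2.6364)
  = 0.27105 / 0.96940 = 0.27961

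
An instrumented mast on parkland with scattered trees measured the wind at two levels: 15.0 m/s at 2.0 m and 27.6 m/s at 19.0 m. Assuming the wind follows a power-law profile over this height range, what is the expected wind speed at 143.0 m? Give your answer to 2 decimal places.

47.68 m/s

First find α: α = ln(V₂/V₁)/ln(z₂/z₁) = ln(27.6/15.0)/ln(19.0/2.0) = 0.60977/2.25129 = 0.2709
Extrapolate from 19.0 m to 143.0 m: V₃ = 27.6 × (143.0/19.0)^0.2709 = 27.6 × 1.7275 = 47.6796 m/s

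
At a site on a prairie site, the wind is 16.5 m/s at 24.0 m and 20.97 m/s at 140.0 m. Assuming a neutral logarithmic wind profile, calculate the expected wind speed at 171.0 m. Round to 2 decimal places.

21.48 m/s

Log law: V ∝ ln(z/z₀). From the pair, with r = V₁/V₂ = 0.78684,
ln z₀ = (ln z₁ − r·ln z₂)/(1 − r) = (3.1781 − 0.78684×4.9416)/0.21316 = -3.3318 → z₀ = 0.03573 m
V₃ = V₁ · ln(z₃/z₀)/ln(z₁/z₀) = 16.5 × 8.4735/6.5099 = 21.4770 m/s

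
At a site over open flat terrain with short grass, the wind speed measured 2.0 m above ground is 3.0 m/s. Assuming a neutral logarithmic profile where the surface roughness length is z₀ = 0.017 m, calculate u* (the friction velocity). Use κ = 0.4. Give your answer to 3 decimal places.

u* ≈ 0.252 m/s

Log law: V(z) = (u*/κ) · ln(z/z₀) ⇒ u* = κ · V / ln(z/z₀)
u* = 0.4 × 3.0 / ln(2.0/0.017) = 0.4 × 3.0 / 4.7677
   = 1.2000 / 4.7677 = 0.2517 m/s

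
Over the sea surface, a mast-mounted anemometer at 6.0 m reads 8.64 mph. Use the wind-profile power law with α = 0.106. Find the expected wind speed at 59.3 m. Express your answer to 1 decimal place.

11.0 mph

Power-law profile: V₂ = V₁ · (z₂/z₁)^α
V₂ = 8.64 × (59.3/6.0)^0.106 = 8.64 × (9.8833)^0.106
    = 8.64 × 1.2749 = 11.0147 mph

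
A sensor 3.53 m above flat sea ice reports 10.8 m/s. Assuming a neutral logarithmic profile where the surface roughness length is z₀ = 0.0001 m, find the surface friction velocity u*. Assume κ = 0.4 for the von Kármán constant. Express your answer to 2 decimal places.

Log law: V(z) = (u*/κ) · ln(z/z₀) ⇒ u* = κ · V / ln(z/z₀)
u* = 0.4 × 10.8 / ln(3.53/0.0001) = 0.4 × 10.8 / 10.4716
   = 4.3200 / 10.4716 = 0.4125 m/s

u* ≈ 0.41 m/s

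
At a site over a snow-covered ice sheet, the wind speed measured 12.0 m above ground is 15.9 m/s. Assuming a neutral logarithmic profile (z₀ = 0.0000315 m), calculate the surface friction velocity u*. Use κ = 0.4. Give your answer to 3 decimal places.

u* ≈ 0.495 m/s

Log law: V(z) = (u*/κ) · ln(z/z₀) ⇒ u* = κ · V / ln(z/z₀)
u* = 0.4 × 15.9 / ln(12.0/0.0000315) = 0.4 × 15.9 / 12.8504
   = 6.3600 / 12.8504 = 0.4949 m/s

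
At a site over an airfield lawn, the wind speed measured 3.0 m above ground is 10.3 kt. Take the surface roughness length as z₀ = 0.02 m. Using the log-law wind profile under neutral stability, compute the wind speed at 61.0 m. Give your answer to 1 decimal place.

Log law: V(z) ∝ ln(z/z₀), so V₂/V₁ = ln(z₂/z₀) / ln(z₁/z₀).
ln(61.0/0.02) = 8.0229, ln(3.0/0.02) = 5.0106
V₂ = 10.3 × 8.0229/5.0106 = 10.3 × 1.6012 = 16.4921 kt

16.5 kt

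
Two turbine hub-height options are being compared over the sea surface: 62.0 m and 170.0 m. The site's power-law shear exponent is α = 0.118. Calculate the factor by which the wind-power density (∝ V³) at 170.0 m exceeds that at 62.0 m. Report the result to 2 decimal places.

1.43

Speed ratio: V_B/V_A = (z_B/z_A)^α = (170.0/62.0)^0.118 = (2.7419)^0.118 = 1.12640
Power-density ratio: P_B/P_A = (V_B/V_A)³ = (1.12640)³ = 1.42913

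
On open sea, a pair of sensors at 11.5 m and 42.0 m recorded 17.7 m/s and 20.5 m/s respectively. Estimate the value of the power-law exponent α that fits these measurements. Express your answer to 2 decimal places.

Power law: V₂/V₁ = (z₂/z₁)^α ⇒ α = ln(V₂/V₁) / ln(z₂/z₁)
α = ln(20.5/17.7) / ln(42.0/11.5) = ln(1.1582) / ln(3.6522)
  = 0.14686 / 1.29532 = 0.11338

α ≈ 0.11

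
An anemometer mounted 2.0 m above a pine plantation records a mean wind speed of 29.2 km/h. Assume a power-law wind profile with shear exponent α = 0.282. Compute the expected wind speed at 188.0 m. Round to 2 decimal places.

105.15 km/h

Power-law profile: V₂ = V₁ · (z₂/z₁)^α
V₂ = 29.2 × (188.0/2.0)^0.282 = 29.2 × (94.0000)^0.282
    = 29.2 × 3.6010 = 105.1489 km/h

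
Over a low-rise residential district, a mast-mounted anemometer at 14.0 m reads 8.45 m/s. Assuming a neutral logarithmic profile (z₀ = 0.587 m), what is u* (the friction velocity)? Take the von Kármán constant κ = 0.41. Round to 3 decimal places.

u* ≈ 1.092 m/s

Log law: V(z) = (u*/κ) · ln(z/z₀) ⇒ u* = κ · V / ln(z/z₀)
u* = 0.41 × 8.45 / ln(14.0/0.587) = 0.41 × 8.45 / 3.1718
   = 3.4645 / 3.1718 = 1.0923 m/s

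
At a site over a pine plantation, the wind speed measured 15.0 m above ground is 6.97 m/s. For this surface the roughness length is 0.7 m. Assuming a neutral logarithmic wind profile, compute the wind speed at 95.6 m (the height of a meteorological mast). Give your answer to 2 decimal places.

Log law: V(z) ∝ ln(z/z₀), so V₂/V₁ = ln(z₂/z₀) / ln(z₁/z₀).
ln(95.6/0.7) = 4.9168, ln(15.0/0.7) = 3.0647
V₂ = 6.97 × 4.9168/3.0647 = 6.97 × 1.6043 = 11.1822 m/s

11.18 m/s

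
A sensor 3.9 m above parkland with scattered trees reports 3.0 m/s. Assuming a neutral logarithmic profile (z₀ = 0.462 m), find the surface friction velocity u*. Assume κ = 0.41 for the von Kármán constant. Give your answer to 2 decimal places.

u* ≈ 0.58 m/s

Log law: V(z) = (u*/κ) · ln(z/z₀) ⇒ u* = κ · V / ln(z/z₀)
u* = 0.41 × 3.0 / ln(3.9/0.462) = 0.41 × 3.0 / 2.1332
   = 1.2300 / 2.1332 = 0.5766 m/s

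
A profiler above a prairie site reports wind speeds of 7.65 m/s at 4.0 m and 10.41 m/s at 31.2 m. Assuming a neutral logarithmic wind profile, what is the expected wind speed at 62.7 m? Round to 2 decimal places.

Log law: V ∝ ln(z/z₀). From the pair, with r = V₁/V₂ = 0.73487,
ln z₀ = (ln z₁ − r·ln z₂)/(1 − r) = (1.3863 − 0.73487×3.4404)/0.26513 = -4.3072 → z₀ = 0.01347 m
V₃ = V₁ · ln(z₃/z₀)/ln(z₁/z₀) = 7.65 × 8.4456/5.6935 = 11.3478 m/s

11.35 m/s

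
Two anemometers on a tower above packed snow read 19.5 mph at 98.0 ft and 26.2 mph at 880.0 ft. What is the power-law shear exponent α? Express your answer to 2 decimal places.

Power law: V₂/V₁ = (z₂/z₁)^α ⇒ α = ln(V₂/V₁) / ln(z₂/z₁)
α = ln(26.2/19.5) / ln(880.0/98.0) = ln(1.3436) / ln(8.9796)
  = 0.29534 / 2.19495 = 0.13456

α ≈ 0.13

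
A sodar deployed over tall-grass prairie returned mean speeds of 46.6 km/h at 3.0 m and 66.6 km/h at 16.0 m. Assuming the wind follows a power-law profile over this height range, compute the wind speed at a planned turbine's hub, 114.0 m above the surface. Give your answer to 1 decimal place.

101.3 km/h

First find α: α = ln(V₂/V₁)/ln(z₂/z₁) = ln(66.6/46.6)/ln(16.0/3.0) = 0.35710/1.67398 = 0.2133
Extrapolate from 16.0 m to 114.0 m: V₃ = 66.6 × (114.0/16.0)^0.2133 = 66.6 × 1.5203 = 101.2502 km/h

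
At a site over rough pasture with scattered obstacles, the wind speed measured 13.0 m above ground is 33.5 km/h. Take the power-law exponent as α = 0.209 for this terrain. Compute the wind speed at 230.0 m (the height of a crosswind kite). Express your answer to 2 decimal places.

61.07 km/h

Power-law profile: V₂ = V₁ · (z₂/z₁)^α
V₂ = 33.5 × (230.0/13.0)^0.209 = 33.5 × (17.6923)^0.209
    = 33.5 × 1.8230 = 61.0705 km/h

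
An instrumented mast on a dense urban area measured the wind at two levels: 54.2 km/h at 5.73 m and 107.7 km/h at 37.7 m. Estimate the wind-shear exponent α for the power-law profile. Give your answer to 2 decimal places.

α ≈ 0.36

Power law: V₂/V₁ = (z₂/z₁)^α ⇒ α = ln(V₂/V₁) / ln(z₂/z₁)
α = ln(107.7/54.2) / ln(37.7/5.73) = ln(1.9871) / ln(6.5794)
  = 0.68667 / 1.88394 = 0.36448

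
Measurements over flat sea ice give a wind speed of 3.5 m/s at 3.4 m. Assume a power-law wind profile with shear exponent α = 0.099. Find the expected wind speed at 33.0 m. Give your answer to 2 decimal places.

Power-law profile: V₂ = V₁ · (z₂/z₁)^α
V₂ = 3.5 × (33.0/3.4)^0.099 = 3.5 × (9.7059)^0.099
    = 3.5 × 1.2523 = 4.3831 m/s

4.38 m/s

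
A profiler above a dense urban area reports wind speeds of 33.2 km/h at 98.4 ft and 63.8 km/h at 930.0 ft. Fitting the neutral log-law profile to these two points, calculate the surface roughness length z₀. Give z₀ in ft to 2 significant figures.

z₀ ≈ 8.6 ft

Log law: V(z) ∝ ln(z/z₀). With r = V₁/V₂ = 33.2/63.8 = 0.52038,
r · ln(z₂/z₀) = ln(z₁/z₀) ⇒ ln z₀ = (ln z₁ − r·ln z₂)/(1 − r)
ln z₀ = (4.58904 − 0.52038×6.83518) / 0.47962 = 2.1520
z₀ = exp(2.1520) = 8.602 ft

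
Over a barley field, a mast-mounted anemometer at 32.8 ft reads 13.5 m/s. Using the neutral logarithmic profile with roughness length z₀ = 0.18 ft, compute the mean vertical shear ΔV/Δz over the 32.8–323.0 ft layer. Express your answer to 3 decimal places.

Log law: V₂ = V₁ · ln(z₂/z₀)/ln(z₁/z₀) = 13.5 × 7.4925/5.2052 = 19.4320 m/s
ΔV/Δz = (19.4320 − 13.5)/(323.0 − 32.8) = 5.9320/290.2000 = 0.02044 m/s/ft

0.020 m/s/ft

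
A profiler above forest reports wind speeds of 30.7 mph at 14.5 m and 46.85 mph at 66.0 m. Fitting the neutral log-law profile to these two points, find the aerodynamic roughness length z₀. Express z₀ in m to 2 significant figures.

z₀ ≈ 0.81 m

Log law: V(z) ∝ ln(z/z₀). With r = V₁/V₂ = 30.7/46.85 = 0.65528,
r · ln(z₂/z₀) = ln(z₁/z₀) ⇒ ln z₀ = (ln z₁ − r·ln z₂)/(1 − r)
ln z₀ = (2.67415 − 0.65528×4.18965) / 0.34472 = -0.2067
z₀ = exp(-0.2067) = 0.8132 m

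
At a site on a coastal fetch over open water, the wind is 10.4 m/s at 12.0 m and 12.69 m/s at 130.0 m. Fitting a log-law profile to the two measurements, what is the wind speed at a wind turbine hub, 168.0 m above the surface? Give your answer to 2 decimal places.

12.94 m/s

Log law: V ∝ ln(z/z₀). From the pair, with r = V₁/V₂ = 0.81954,
ln z₀ = (ln z₁ − r·ln z₂)/(1 − r) = (2.4849 − 0.81954×4.8675)/0.18046 = -8.3358 → z₀ = 0.0002398 m
V₃ = V₁ · ln(z₃/z₀)/ln(z₁/z₀) = 10.4 × 13.4597/10.8207 = 12.9365 m/s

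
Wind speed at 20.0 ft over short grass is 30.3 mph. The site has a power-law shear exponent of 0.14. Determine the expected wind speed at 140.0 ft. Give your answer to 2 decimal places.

Power-law profile: V₂ = V₁ · (z₂/z₁)^α
V₂ = 30.3 × (140.0/20.0)^0.14 = 30.3 × (7.0000)^0.14
    = 30.3 × 1.3131 = 39.7884 mph

39.79 mph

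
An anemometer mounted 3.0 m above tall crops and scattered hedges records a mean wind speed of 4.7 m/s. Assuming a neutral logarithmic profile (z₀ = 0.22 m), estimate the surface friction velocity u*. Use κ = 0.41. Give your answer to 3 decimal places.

u* ≈ 0.738 m/s

Log law: V(z) = (u*/κ) · ln(z/z₀) ⇒ u* = κ · V / ln(z/z₀)
u* = 0.41 × 4.7 / ln(3.0/0.22) = 0.41 × 4.7 / 2.6127
   = 1.9270 / 2.6127 = 0.7375 m/s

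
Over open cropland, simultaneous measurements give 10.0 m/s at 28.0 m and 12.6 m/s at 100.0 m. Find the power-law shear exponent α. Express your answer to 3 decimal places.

α ≈ 0.182

Power law: V₂/V₁ = (z₂/z₁)^α ⇒ α = ln(V₂/V₁) / ln(z₂/z₁)
α = ln(12.6/10.0) / ln(100.0/28.0) = ln(1.2600) / ln(3.5714)
  = 0.23111 / 1.27297 = 0.18155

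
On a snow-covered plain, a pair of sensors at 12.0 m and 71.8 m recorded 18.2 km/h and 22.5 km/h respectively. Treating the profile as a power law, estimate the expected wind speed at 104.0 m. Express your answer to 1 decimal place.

23.5 km/h

First find α: α = ln(V₂/V₁)/ln(z₂/z₁) = ln(22.5/18.2)/ln(71.8/12.0) = 0.21209/1.78898 = 0.1186
Extrapolate from 71.8 m to 104.0 m: V₃ = 22.5 × (104.0/71.8)^0.1186 = 22.5 × 1.0449 = 23.5104 km/h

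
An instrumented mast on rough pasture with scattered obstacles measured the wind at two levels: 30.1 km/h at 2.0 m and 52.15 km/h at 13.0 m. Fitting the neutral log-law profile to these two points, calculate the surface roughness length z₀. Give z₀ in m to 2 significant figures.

z₀ ≈ 0.16 m

Log law: V(z) ∝ ln(z/z₀). With r = V₁/V₂ = 30.1/52.15 = 0.57718,
r · ln(z₂/z₀) = ln(z₁/z₀) ⇒ ln z₀ = (ln z₁ − r·ln z₂)/(1 − r)
ln z₀ = (0.69315 − 0.57718×2.56495) / 0.42282 = -1.8620
z₀ = exp(-1.8620) = 0.1554 m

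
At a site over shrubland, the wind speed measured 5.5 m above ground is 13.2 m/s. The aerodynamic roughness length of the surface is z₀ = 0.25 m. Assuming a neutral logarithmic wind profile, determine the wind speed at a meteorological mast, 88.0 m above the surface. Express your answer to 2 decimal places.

Log law: V(z) ∝ ln(z/z₀), so V₂/V₁ = ln(z₂/z₀) / ln(z₁/z₀).
ln(88.0/0.25) = 5.8636, ln(5.5/0.25) = 3.0910
V₂ = 13.2 × 5.8636/3.0910 = 13.2 × 1.8970 = 25.0401 m/s

25.04 m/s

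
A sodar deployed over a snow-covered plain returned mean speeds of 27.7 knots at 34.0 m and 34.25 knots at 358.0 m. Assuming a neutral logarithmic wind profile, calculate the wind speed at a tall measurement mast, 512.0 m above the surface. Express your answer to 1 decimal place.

Log law: V ∝ ln(z/z₀). From the pair, with r = V₁/V₂ = 0.80876,
ln z₀ = (ln z₁ − r·ln z₂)/(1 − r) = (3.5264 − 0.80876×5.8805)/0.19124 = -6.4295 → z₀ = 0.001613 m
V₃ = V₁ · ln(z₃/z₀)/ln(z₁/z₀) = 27.7 × 12.6678/9.9558 = 35.2455 knots

35.2 knots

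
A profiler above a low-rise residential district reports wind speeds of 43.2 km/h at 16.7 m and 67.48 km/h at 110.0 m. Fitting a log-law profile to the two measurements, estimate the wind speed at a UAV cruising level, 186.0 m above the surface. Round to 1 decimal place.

74.2 km/h

Log law: V ∝ ln(z/z₀). From the pair, with r = V₁/V₂ = 0.64019,
ln z₀ = (ln z₁ − r·ln z₂)/(1 − r) = (2.8154 − 0.64019×4.7005)/0.35981 = -0.5386 → z₀ = 0.5836 m
V₃ = V₁ · ln(z₃/z₀)/ln(z₁/z₀) = 43.2 × 5.7643/3.3540 = 74.2455 km/h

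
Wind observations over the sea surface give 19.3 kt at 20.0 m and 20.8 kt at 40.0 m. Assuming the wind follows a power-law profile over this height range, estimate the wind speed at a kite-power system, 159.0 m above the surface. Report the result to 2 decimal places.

First find α: α = ln(V₂/V₁)/ln(z₂/z₁) = ln(20.8/19.3)/ln(40.0/20.0) = 0.07485/0.69315 = 0.1080
Extrapolate from 40.0 m to 159.0 m: V₃ = 20.8 × (159.0/40.0)^0.1080 = 20.8 × 1.1607 = 24.1425 kt

24.14 kt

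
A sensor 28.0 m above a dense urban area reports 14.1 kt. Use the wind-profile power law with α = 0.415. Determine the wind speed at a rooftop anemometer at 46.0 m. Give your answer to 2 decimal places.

Power-law profile: V₂ = V₁ · (z₂/z₁)^α
V₂ = 14.1 × (46.0/28.0)^0.415 = 14.1 × (1.6429)^0.415
    = 14.1 × 1.2288 = 17.3258 kt

17.33 kt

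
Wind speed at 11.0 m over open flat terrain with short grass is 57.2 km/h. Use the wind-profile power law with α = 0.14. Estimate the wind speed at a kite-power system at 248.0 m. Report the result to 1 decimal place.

Power-law profile: V₂ = V₁ · (z₂/z₁)^α
V₂ = 57.2 × (248.0/11.0)^0.14 = 57.2 × (22.5455)^0.14
    = 57.2 × 1.5468 = 88.4758 km/h

88.5 km/h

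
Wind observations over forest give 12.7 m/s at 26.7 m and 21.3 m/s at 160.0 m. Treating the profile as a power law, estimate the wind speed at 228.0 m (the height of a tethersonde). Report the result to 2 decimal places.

First find α: α = ln(V₂/V₁)/ln(z₂/z₁) = ln(21.3/12.7)/ln(160.0/26.7) = 0.51711/1.79051 = 0.2888
Extrapolate from 160.0 m to 228.0 m: V₃ = 21.3 × (228.0/160.0)^0.2888 = 21.3 × 1.1077 = 23.5940 m/s

23.59 m/s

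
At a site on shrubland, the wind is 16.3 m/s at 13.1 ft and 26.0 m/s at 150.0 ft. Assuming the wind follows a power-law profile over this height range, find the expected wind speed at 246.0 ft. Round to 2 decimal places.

28.58 m/s

First find α: α = ln(V₂/V₁)/ln(z₂/z₁) = ln(26.0/16.3)/ln(150.0/13.1) = 0.46693/2.43802 = 0.1915
Extrapolate from 150.0 ft to 246.0 ft: V₃ = 26.0 × (246.0/150.0)^0.1915 = 26.0 × 1.0994 = 28.5838 m/s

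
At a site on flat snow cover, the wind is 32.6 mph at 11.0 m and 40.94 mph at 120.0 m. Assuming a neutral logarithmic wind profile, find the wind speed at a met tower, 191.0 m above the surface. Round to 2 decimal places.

Log law: V ∝ ln(z/z₀). From the pair, with r = V₁/V₂ = 0.79629,
ln z₀ = (ln z₁ − r·ln z₂)/(1 − r) = (2.3979 − 0.79629×4.7875)/0.20371 = -6.9427 → z₀ = 0.0009656 m
V₃ = V₁ · ln(z₃/z₀)/ln(z₁/z₀) = 32.6 × 12.1950/9.3406 = 42.5621 mph

42.56 mph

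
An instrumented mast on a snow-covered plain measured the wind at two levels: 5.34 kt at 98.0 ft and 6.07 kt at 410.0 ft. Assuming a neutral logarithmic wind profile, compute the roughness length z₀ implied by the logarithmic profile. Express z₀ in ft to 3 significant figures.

z₀ ≈ 0.00278 ft

Log law: V(z) ∝ ln(z/z₀). With r = V₁/V₂ = 5.34/6.07 = 0.87974,
r · ln(z₂/z₀) = ln(z₁/z₀) ⇒ ln z₀ = (ln z₁ − r·ln z₂)/(1 − r)
ln z₀ = (4.58497 − 0.87974×6.01616) / 0.12026 = -5.8843
z₀ = exp(-5.8843) = 0.002783 ft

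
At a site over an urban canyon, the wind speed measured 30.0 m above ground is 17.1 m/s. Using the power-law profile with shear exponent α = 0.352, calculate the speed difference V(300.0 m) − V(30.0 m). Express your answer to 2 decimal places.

21.36 m/s

Power law: V₂ = V₁ · (z₂/z₁)^α = 17.1 × (10.0000)^0.352 = 38.4588 m/s
ΔV = 38.4588 − 17.1 = 21.3588 m/s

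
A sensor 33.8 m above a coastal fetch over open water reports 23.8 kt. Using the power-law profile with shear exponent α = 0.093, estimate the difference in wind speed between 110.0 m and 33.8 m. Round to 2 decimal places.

Power law: V₂ = V₁ · (z₂/z₁)^α = 23.8 × (3.2544)^0.093 = 26.5606 kt
ΔV = 26.5606 − 23.8 = 2.7606 kt

2.76 kt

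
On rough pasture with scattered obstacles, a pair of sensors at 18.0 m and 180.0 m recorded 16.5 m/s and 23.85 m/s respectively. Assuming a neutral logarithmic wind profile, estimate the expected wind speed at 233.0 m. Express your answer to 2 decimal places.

Log law: V ∝ ln(z/z₀). From the pair, with r = V₁/V₂ = 0.69182,
ln z₀ = (ln z₁ − r·ln z₂)/(1 − r) = (2.8904 − 0.69182×5.1930)/0.30818 = -2.2787 → z₀ = 0.1024 m
V₃ = V₁ · ln(z₃/z₀)/ln(z₁/z₀) = 16.5 × 7.7297/5.1691 = 24.6738 m/s

24.67 m/s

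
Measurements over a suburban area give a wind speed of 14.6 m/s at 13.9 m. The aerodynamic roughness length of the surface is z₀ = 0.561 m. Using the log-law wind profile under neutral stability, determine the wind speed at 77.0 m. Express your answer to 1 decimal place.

Log law: V(z) ∝ ln(z/z₀), so V₂/V₁ = ln(z₂/z₀) / ln(z₁/z₀).
ln(77.0/0.561) = 4.9218, ln(13.9/0.561) = 3.2099
V₂ = 14.6 × 4.9218/3.2099 = 14.6 × 1.5333 = 22.3865 m/s

22.4 m/s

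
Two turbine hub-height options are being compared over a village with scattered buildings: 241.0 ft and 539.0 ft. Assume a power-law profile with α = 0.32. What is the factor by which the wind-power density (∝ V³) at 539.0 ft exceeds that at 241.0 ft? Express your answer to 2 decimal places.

2.17

Speed ratio: V_B/V_A = (z_B/z_A)^α = (539.0/241.0)^0.32 = (2.2365)^0.32 = 1.29379
Power-density ratio: P_B/P_A = (V_B/V_A)³ = (1.29379)³ = 2.16565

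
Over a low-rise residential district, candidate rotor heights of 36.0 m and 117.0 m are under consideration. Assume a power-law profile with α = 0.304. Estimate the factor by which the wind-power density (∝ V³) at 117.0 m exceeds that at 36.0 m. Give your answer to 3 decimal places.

2.930

Speed ratio: V_B/V_A = (z_B/z_A)^α = (117.0/36.0)^0.304 = (3.2500)^0.304 = 1.43091
Power-density ratio: P_B/P_A = (V_B/V_A)³ = (1.43091)³ = 2.92980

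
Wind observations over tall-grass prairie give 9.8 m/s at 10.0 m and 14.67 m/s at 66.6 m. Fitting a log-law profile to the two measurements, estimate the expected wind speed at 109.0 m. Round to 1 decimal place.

15.9 m/s

Log law: V ∝ ln(z/z₀). From the pair, with r = V₁/V₂ = 0.66803,
ln z₀ = (ln z₁ − r·ln z₂)/(1 − r) = (2.3026 − 0.66803×4.1987)/0.33197 = -1.5130 → z₀ = 0.2202 m
V₃ = V₁ · ln(z₃/z₀)/ln(z₁/z₀) = 9.8 × 6.2044/3.8156 = 15.9353 m/s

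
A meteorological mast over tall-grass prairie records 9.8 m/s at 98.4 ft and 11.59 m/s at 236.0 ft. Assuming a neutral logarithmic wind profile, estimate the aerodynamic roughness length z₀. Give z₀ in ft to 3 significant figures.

Log law: V(z) ∝ ln(z/z₀). With r = V₁/V₂ = 9.8/11.59 = 0.84556,
r · ln(z₂/z₀) = ln(z₁/z₀) ⇒ ln z₀ = (ln z₁ − r·ln z₂)/(1 − r)
ln z₀ = (4.58904 − 0.84556×5.46383) / 0.15444 = -0.2003
z₀ = exp(-0.2003) = 0.8185 ft

z₀ ≈ 0.818 ft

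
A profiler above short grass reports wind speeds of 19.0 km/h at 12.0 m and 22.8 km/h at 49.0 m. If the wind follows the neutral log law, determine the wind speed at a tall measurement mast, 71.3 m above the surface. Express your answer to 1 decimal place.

Log law: V ∝ ln(z/z₀). From the pair, with r = V₁/V₂ = 0.83333,
ln z₀ = (ln z₁ − r·ln z₂)/(1 − r) = (2.4849 − 0.83333×3.8918)/0.16667 = -4.5497 → z₀ = 0.01057 m
V₃ = V₁ · ln(z₃/z₀)/ln(z₁/z₀) = 19.0 × 8.8166/7.0346 = 23.8131 km/h

23.8 km/h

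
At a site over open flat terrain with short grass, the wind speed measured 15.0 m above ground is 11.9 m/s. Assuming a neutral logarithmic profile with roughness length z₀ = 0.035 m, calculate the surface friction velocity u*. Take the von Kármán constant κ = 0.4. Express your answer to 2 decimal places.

u* ≈ 0.79 m/s

Log law: V(z) = (u*/κ) · ln(z/z₀) ⇒ u* = κ · V / ln(z/z₀)
u* = 0.4 × 11.9 / ln(15.0/0.035) = 0.4 × 11.9 / 6.0605
   = 4.7600 / 6.0605 = 0.7854 m/s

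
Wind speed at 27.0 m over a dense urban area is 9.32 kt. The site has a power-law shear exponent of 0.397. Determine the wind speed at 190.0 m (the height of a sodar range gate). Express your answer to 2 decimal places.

Power-law profile: V₂ = V₁ · (z₂/z₁)^α
V₂ = 9.32 × (190.0/27.0)^0.397 = 9.32 × (7.0370)^0.397
    = 9.32 × 2.1698 = 20.2223 kt

20.22 kt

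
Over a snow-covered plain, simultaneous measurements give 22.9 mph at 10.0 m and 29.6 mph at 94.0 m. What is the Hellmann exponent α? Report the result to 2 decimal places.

Power law: V₂/V₁ = (z₂/z₁)^α ⇒ α = ln(V₂/V₁) / ln(z₂/z₁)
α = ln(29.6/22.9) / ln(94.0/10.0) = ln(1.2926) / ln(9.4000)
  = 0.25664 / 2.24071 = 0.11453

α ≈ 0.11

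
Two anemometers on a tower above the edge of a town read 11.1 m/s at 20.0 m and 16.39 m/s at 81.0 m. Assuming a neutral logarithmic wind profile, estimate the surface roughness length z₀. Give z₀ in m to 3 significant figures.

z₀ ≈ 1.06 m

Log law: V(z) ∝ ln(z/z₀). With r = V₁/V₂ = 11.1/16.39 = 0.67724,
r · ln(z₂/z₀) = ln(z₁/z₀) ⇒ ln z₀ = (ln z₁ − r·ln z₂)/(1 − r)
ln z₀ = (2.99573 − 0.67724×4.39445) / 0.32276 = 0.0608
z₀ = exp(0.0608) = 1.063 m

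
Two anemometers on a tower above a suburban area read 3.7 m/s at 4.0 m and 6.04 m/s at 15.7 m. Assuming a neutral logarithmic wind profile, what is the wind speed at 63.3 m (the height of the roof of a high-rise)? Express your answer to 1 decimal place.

8.4 m/s

Log law: V ∝ ln(z/z₀). From the pair, with r = V₁/V₂ = 0.61258,
ln z₀ = (ln z₁ − r·ln z₂)/(1 − r) = (1.3863 − 0.61258×2.7537)/0.38742 = -0.7758 → z₀ = 0.4603 m
V₃ = V₁ · ln(z₃/z₀)/ln(z₁/z₀) = 3.7 × 4.9237/2.1621 = 8.4260 m/s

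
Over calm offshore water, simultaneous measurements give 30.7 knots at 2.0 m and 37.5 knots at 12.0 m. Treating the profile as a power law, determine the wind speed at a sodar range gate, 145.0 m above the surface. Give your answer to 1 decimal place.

49.5 knots

First find α: α = ln(V₂/V₁)/ln(z₂/z₁) = ln(37.5/30.7)/ln(12.0/2.0) = 0.20008/1.79176 = 0.1117
Extrapolate from 12.0 m to 145.0 m: V₃ = 37.5 × (145.0/12.0)^0.1117 = 37.5 × 1.3208 = 49.5307 knots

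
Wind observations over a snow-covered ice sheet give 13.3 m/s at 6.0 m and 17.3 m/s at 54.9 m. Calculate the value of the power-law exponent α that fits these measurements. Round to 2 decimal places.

Power law: V₂/V₁ = (z₂/z₁)^α ⇒ α = ln(V₂/V₁) / ln(z₂/z₁)
α = ln(17.3/13.3) / ln(54.9/6.0) = ln(1.3008) / ln(9.1500)
  = 0.26294 / 2.21375 = 0.11878

α ≈ 0.12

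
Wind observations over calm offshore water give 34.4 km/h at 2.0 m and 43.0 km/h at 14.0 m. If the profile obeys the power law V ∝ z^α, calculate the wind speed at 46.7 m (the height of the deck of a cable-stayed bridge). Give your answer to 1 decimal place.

49.4 km/h

First find α: α = ln(V₂/V₁)/ln(z₂/z₁) = ln(43.0/34.4)/ln(14.0/2.0) = 0.22314/1.94591 = 0.1147
Extrapolate from 14.0 m to 46.7 m: V₃ = 43.0 × (46.7/14.0)^0.1147 = 43.0 × 1.1481 = 49.3701 km/h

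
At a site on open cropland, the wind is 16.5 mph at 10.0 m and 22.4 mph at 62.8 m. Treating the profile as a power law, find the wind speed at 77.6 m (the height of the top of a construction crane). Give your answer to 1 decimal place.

23.2 mph

First find α: α = ln(V₂/V₁)/ln(z₂/z₁) = ln(22.4/16.5)/ln(62.8/10.0) = 0.30570/1.83737 = 0.1664
Extrapolate from 62.8 m to 77.6 m: V₃ = 22.4 × (77.6/62.8)^0.1664 = 22.4 × 1.0358 = 23.2027 mph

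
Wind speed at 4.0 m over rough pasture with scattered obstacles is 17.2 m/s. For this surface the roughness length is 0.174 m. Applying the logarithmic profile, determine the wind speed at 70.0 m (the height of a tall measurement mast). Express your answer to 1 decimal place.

32.9 m/s

Log law: V(z) ∝ ln(z/z₀), so V₂/V₁ = ln(z₂/z₀) / ln(z₁/z₀).
ln(70.0/0.174) = 5.9972, ln(4.0/0.174) = 3.1350
V₂ = 17.2 × 5.9972/3.1350 = 17.2 × 1.9130 = 32.9033 m/s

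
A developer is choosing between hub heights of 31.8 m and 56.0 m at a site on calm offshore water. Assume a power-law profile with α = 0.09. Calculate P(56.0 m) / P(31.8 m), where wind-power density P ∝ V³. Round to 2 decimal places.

Speed ratio: V_B/V_A = (z_B/z_A)^α = (56.0/31.8)^0.09 = (1.7610)^0.09 = 1.05225
Power-density ratio: P_B/P_A = (V_B/V_A)³ = (1.05225)³ = 1.16508

1.17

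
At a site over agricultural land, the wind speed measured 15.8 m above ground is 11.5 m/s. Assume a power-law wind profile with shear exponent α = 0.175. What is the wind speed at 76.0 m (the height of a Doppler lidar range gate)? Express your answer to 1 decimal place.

15.1 m/s

Power-law profile: V₂ = V₁ · (z₂/z₁)^α
V₂ = 11.5 × (76.0/15.8)^0.175 = 11.5 × (4.8101)^0.175
    = 11.5 × 1.3164 = 15.1382 m/s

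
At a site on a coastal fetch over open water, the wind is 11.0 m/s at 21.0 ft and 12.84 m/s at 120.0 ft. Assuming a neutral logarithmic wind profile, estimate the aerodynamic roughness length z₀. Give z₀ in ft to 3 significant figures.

Log law: V(z) ∝ ln(z/z₀). With r = V₁/V₂ = 11.0/12.84 = 0.85670,
r · ln(z₂/z₀) = ln(z₁/z₀) ⇒ ln z₀ = (ln z₁ − r·ln z₂)/(1 − r)
ln z₀ = (3.04452 − 0.85670×4.78749) / 0.14330 = -7.3754
z₀ = exp(-7.3754) = 0.0006265 ft

z₀ ≈ 0.000626 ft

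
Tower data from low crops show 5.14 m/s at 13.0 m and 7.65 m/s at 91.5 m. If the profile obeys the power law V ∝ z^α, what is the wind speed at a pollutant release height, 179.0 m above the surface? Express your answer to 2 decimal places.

8.77 m/s

First find α: α = ln(V₂/V₁)/ln(z₂/z₁) = ln(7.65/5.14)/ln(91.5/13.0) = 0.39765/1.95139 = 0.2038
Extrapolate from 91.5 m to 179.0 m: V₃ = 7.65 × (179.0/91.5)^0.2038 = 7.65 × 1.1465 = 8.7710 m/s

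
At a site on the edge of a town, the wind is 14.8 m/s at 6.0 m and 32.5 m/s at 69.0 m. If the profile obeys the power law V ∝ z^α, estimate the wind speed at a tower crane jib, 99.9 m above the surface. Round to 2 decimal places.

First find α: α = ln(V₂/V₁)/ln(z₂/z₁) = ln(32.5/14.8)/ln(69.0/6.0) = 0.78661/2.44235 = 0.3221
Extrapolate from 69.0 m to 99.9 m: V₃ = 32.5 × (99.9/69.0)^0.3221 = 32.5 × 1.1266 = 36.6139 m/s

36.61 m/s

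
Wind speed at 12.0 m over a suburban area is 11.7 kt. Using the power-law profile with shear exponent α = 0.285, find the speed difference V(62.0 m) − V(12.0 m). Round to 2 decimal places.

Power law: V₂ = V₁ · (z₂/z₁)^α = 11.7 × (5.1667)^0.285 = 18.6832 kt
ΔV = 18.6832 − 11.7 = 6.9832 kt

6.98 kt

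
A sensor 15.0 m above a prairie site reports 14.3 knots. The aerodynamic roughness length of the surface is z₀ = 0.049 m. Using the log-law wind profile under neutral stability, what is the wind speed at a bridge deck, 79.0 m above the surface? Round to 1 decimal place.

Log law: V(z) ∝ ln(z/z₀), so V₂/V₁ = ln(z₂/z₀) / ln(z₁/z₀).
ln(79.0/0.049) = 7.3854, ln(15.0/0.049) = 5.7240
V₂ = 14.3 × 7.3854/5.7240 = 14.3 × 1.2903 = 18.4506 knots

18.5 knots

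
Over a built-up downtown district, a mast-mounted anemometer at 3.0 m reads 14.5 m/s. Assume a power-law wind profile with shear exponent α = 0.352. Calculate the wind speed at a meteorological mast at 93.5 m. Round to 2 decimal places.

Power-law profile: V₂ = V₁ · (z₂/z₁)^α
V₂ = 14.5 × (93.5/3.0)^0.352 = 14.5 × (31.1667)^0.352
    = 14.5 × 3.3557 = 48.6572 m/s

48.66 m/s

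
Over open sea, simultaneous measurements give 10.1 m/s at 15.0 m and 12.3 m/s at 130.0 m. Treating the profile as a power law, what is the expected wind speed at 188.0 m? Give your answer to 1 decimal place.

12.7 m/s

First find α: α = ln(V₂/V₁)/ln(z₂/z₁) = ln(12.3/10.1)/ln(130.0/15.0) = 0.19706/2.15948 = 0.0913
Extrapolate from 130.0 m to 188.0 m: V₃ = 12.3 × (188.0/130.0)^0.0913 = 12.3 × 1.0342 = 12.7211 m/s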